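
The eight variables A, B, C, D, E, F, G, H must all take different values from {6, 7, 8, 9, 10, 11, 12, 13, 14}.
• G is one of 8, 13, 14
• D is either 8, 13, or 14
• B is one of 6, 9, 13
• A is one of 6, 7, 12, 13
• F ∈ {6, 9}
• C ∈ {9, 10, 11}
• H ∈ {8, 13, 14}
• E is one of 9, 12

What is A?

7

D, G, H between them cover only {8, 13, 14} — a naked triple. Remove those values from A, B.
The 2 variables B and F are confined to {6, 9}, which locks those values in; drop them from A, C, E.
E has just one choice, so E = 12. Remove 12 from A.
So A = 7.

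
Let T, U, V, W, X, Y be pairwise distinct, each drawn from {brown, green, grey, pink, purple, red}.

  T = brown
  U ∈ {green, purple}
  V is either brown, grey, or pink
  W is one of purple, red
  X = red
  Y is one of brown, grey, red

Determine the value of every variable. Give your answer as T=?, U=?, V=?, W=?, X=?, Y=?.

T has just one choice, so T = brown. Strike brown from V, Y.
X's domain is down to {red}, so X = red. Strike red from W, Y.
That leaves Y = grey. So V can't be grey.
V must be pink (only option left).
W must be purple (only option left). Eliminate purple elsewhere: U.
U's domain is down to {green}, so U = green.

T=brown, U=green, V=pink, W=purple, X=red, Y=grey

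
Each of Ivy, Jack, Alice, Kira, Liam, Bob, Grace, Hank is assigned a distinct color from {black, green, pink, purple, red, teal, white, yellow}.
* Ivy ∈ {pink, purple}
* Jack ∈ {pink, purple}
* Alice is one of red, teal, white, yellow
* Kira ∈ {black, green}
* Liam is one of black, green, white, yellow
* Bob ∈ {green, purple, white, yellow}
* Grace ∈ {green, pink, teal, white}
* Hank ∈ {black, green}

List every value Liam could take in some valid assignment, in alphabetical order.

Among the 8 variables, red fits only Alice (and all 8 values in {black, green, pink, purple, red, teal, white, yellow} must be used), so Alice = red.
The 7 still-open variables together cover exactly {black, green, pink, purple, teal, white, yellow} — 7 values for 7 variables — and teal appears only in Grace's list, so Grace = teal.
The 2 variables Ivy and Jack are confined to {pink, purple}, which locks those values in; drop them from Bob.
Kira and Hank share exactly the 2 values {black, green}; by pigeonhole those values go to them, so strike black, green from Liam, Bob.
No further eliminations apply; Liam can still be any of white, yellow.

white, yellow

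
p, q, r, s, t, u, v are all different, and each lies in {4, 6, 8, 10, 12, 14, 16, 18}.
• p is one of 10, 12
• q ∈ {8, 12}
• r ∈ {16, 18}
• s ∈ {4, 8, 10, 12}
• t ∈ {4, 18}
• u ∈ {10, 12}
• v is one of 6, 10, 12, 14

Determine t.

18

p and u share exactly the 2 values {10, 12}; by pigeonhole those values go to them, so strike 10, 12 from q, s, v.
q must be 8 (only option left). So s can't be 8.
That leaves s = 4. So t can't be 4.
So t = 18.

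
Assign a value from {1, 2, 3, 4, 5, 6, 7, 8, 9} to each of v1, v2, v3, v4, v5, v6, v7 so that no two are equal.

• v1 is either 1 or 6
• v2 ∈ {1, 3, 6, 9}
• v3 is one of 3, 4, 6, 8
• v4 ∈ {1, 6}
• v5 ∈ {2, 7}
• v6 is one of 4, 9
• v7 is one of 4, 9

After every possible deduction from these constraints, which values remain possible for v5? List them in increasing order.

The 2 variables v1 and v4 are confined to {1, 6}, which locks those values in; drop them from v2, v3.
v6 and v7 between them cover only {4, 9} — a naked pair. Remove those values from v2, v3.
v2 has just one choice, so v2 = 3. So v3 can't be 3.
That leaves v3 = 8.
No further eliminations apply; v5 can still be any of 2, 7.

2, 7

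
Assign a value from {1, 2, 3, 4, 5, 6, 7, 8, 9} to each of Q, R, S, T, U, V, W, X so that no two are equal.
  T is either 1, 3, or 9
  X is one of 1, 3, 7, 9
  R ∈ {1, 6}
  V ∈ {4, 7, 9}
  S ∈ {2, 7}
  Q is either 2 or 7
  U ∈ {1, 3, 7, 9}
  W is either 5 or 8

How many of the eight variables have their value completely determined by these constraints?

2

Q and S share exactly the 2 values {2, 7}; by pigeonhole those values go to them, so strike 2, 7 from U, V, X.
T, U, X share exactly the 3 values {1, 3, 9}; by pigeonhole those values go to them, so strike 1, 3, 9 from R, V.
That leaves R = 6.
V has just one choice, so V = 4.
Determined: R=6, V=4. The other variables each still have more than one consistent value. That makes 2.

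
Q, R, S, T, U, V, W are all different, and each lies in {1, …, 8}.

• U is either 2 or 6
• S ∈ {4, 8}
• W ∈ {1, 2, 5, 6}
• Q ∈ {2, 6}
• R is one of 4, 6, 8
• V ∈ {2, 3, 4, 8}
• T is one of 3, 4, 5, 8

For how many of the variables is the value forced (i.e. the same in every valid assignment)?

3

The 7 variables together cover exactly {1, 2, 3, 4, 5, 6, 8} — 7 values for 7 variables — and 1 appears only in W's list, so W = 1.
The 6 still-open variables together cover exactly {2, 3, 4, 5, 6, 8} — 6 values for 6 variables — and 5 appears only in T's list, so T = 5.
Among the 5 still-open variables, 3 fits only V (and all 5 values in {2, 3, 4, 6, 8} must be used), so V = 3.
The 2 variables Q and U are confined to {2, 6}, which locks those values in; drop them from R.
Determined: T=5, V=3, W=1. The other variables each still have more than one consistent value. That makes 3.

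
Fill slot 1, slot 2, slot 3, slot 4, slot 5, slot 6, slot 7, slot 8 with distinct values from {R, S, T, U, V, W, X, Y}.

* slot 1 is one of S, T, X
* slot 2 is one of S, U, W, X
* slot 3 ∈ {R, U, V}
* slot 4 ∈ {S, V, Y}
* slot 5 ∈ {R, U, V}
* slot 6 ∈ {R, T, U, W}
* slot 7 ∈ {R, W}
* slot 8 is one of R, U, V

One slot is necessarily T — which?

The 8 variables together cover exactly {R, S, T, U, V, W, X, Y} — 8 values for 8 variables — and Y appears only in slot 4's list, so slot 4 = Y.
slot 3, slot 5, slot 8 between them cover only {R, U, V} — a naked triple. Remove those values from slot 2, slot 6, slot 7.
slot 7's domain is down to {W}, so slot 7 = W. Remove W from slot 2, slot 6.
So T goes to slot 6.

slot 6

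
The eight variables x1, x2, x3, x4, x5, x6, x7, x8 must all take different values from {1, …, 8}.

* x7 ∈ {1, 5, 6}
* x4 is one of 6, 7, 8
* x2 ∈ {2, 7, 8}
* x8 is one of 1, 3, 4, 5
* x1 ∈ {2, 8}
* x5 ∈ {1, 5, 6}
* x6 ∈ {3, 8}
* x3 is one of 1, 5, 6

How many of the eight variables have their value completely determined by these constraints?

2

The 8 variables together cover exactly {1, 2, 3, 4, 5, 6, 7, 8} — 8 values for 8 variables — and 4 appears only in x8's list, so x8 = 4.
The 7 still-open variables together cover exactly {1, 2, 3, 5, 6, 7, 8} — 7 values for 7 variables — and 3 appears only in x6's list, so x6 = 3.
x3, x5, x7 share exactly the 3 values {1, 5, 6}; by pigeonhole those values go to them, so strike 1, 5, 6 from x4.
Determined: x6=3, x8=4. The other variables each still have more than one consistent value. That makes 2.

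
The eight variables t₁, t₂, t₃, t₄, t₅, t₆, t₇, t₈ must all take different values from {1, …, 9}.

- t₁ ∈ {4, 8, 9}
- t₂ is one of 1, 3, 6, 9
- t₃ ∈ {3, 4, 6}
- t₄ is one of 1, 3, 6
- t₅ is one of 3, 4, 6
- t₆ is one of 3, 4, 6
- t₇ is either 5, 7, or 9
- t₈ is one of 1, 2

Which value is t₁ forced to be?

The 3 variables t₃, t₅, t₆ are confined to {3, 4, 6}, which locks those values in; drop them from t₁, t₂, t₄.
t₄ must be 1 (only option left). Eliminate 1 elsewhere: t₂, t₈.
That leaves t₈ = 2.
t₂ must be 9 (only option left). Eliminate 9 elsewhere: t₁, t₇.
So t₁ = 8.

8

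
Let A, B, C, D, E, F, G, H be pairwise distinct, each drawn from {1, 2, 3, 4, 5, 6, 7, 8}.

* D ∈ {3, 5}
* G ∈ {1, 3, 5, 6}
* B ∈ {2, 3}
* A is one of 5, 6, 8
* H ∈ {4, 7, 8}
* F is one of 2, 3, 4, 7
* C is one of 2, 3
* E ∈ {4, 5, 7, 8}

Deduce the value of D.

5

The 8 variables together cover exactly {1, 2, 3, 4, 5, 6, 7, 8} — 8 values for 8 variables — and 1 appears only in G's list, so G = 1.
The 7 still-open variables together cover exactly {2, 3, 4, 5, 6, 7, 8} — 7 values for 7 variables — and 6 appears only in A's list, so A = 6.
B and C between them cover only {2, 3} — a naked pair. Remove those values from D, F.
So D = 5.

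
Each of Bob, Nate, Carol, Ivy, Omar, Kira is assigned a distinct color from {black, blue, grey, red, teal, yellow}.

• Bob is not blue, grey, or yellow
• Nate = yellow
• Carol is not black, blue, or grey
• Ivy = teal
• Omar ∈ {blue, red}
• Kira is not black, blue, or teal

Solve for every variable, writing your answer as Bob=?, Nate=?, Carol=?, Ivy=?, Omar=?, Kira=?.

Nate's domain is down to {yellow}, so Nate = yellow. Strike yellow from Carol, Kira.
That leaves Ivy = teal. Strike teal from Bob, Carol.
Carol has just one choice, so Carol = red. Eliminate red elsewhere: Bob, Omar, Kira.
Omar must be blue (only option left).
Kira has just one choice, so Kira = grey.
Bob must be black (only option left).

Bob=black, Nate=yellow, Carol=red, Ivy=teal, Omar=blue, Kira=grey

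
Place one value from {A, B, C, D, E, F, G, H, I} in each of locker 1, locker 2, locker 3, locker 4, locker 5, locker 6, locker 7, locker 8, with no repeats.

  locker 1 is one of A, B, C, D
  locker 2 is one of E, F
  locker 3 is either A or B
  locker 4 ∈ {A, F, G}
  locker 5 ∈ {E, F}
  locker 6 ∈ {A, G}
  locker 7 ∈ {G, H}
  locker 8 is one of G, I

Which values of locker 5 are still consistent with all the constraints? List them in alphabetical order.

E, F

The 2 variables locker 2 and locker 5 are confined to {E, F}, which locks those values in; drop them from locker 4.
locker 4 and locker 6 between them cover only {A, G} — a naked pair. Remove those values from locker 1, locker 3, locker 7, locker 8.
locker 3 must be B (only option left). Eliminate B elsewhere: locker 1.
locker 7's domain is down to {H}, so locker 7 = H.
locker 8's domain is down to {I}, so locker 8 = I.
No further eliminations apply; locker 5 can still be any of E, F.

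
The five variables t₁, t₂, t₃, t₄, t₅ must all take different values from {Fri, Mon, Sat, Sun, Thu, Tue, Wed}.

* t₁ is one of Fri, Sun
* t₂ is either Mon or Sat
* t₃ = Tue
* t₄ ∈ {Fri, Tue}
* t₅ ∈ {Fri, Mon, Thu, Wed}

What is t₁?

Sun

t₃ must be Tue (only option left). Strike Tue from t₄.
t₄'s domain is down to {Fri}, so t₄ = Fri. Strike Fri from t₁, t₅.
So t₁ = Sun.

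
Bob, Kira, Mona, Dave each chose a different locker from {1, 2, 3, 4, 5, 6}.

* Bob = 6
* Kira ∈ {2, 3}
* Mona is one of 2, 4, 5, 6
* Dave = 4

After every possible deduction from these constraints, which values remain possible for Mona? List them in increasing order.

2, 5

Bob's domain is down to {6}, so Bob = 6. Remove 6 from Mona.
That leaves Dave = 4. So Mona can't be 4.
No further eliminations apply; Mona can still be any of 2, 5.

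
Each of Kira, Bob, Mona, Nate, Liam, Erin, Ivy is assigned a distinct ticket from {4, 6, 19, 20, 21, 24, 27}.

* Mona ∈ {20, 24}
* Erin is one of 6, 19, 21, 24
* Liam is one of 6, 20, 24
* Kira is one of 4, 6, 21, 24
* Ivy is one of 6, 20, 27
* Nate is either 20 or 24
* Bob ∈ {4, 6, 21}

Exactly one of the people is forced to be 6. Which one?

Liam

The 7 variables together cover exactly {4, 6, 19, 20, 21, 24, 27} — 7 values for 7 variables — and 19 appears only in Erin's list, so Erin = 19.
The 6 still-open variables together cover exactly {4, 6, 20, 21, 24, 27} — 6 values for 6 variables — and 27 appears only in Ivy's list, so Ivy = 27.
The 2 variables Mona and Nate are confined to {20, 24}, which locks those values in; drop them from Kira, Liam.
So 6 goes to Liam.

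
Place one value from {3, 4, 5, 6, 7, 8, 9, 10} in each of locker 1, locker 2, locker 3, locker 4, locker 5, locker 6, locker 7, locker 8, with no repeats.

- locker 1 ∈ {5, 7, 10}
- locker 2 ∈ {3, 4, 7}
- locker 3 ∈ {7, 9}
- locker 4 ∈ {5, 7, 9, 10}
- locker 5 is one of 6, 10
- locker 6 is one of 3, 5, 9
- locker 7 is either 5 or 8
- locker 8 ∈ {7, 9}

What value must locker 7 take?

8

Among the 8 variables, 4 fits only locker 2 (and all 8 values in {3, 4, 5, 6, 7, 8, 9, 10} must be used), so locker 2 = 4.
The 7 still-open variables together cover exactly {3, 5, 6, 7, 8, 9, 10} — 7 values for 7 variables — and 3 appears only in locker 6's list, so locker 6 = 3.
The 6 still-open variables together cover exactly {5, 6, 7, 8, 9, 10} — 6 values for 6 variables — and 6 appears only in locker 5's list, so locker 5 = 6.
The 5 still-open variables together cover exactly {5, 7, 8, 9, 10} — 5 values for 5 variables — and 8 appears only in locker 7's list, so locker 7 = 8.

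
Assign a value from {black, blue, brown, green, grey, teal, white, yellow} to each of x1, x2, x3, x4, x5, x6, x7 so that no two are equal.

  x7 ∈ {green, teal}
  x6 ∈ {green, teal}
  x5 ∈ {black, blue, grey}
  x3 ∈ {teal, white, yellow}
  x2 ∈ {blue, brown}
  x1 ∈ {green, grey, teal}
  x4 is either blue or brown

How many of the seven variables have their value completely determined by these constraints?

2

x2 and x4 between them cover only {blue, brown} — a naked pair. Remove those values from x5.
x6 and x7 share exactly the 2 values {green, teal}; by pigeonhole those values go to them, so strike green, teal from x1, x3.
x1 must be grey (only option left). Eliminate grey elsewhere: x5.
x5 has just one choice, so x5 = black.
Determined: x1=grey, x5=black. The other variables each still have more than one consistent value. That makes 2.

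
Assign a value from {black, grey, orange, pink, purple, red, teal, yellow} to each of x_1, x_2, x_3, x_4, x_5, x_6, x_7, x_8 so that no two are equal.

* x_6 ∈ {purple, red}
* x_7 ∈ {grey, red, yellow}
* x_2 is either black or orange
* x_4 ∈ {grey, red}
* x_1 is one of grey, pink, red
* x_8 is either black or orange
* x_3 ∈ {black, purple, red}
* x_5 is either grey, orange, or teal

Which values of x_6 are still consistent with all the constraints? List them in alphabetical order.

The 8 variables together cover exactly {black, grey, orange, pink, purple, red, teal, yellow} — 8 values for 8 variables — and pink appears only in x_1's list, so x_1 = pink.
The 7 still-open variables together cover exactly {black, grey, orange, purple, red, teal, yellow} — 7 values for 7 variables — and teal appears only in x_5's list, so x_5 = teal.
The 6 still-open variables draw from only 6 values {black, grey, orange, purple, red, yellow}, so each is used; only x_7 can be yellow, hence x_7 = yellow.
The 5 still-open variables draw from only 5 values {black, grey, orange, purple, red}, so each is used; only x_4 can be grey, hence x_4 = grey.
The 2 variables x_2 and x_8 are confined to {black, orange}, which locks those values in; drop them from x_3.
No further eliminations apply; x_6 can still be any of purple, red.

purple, red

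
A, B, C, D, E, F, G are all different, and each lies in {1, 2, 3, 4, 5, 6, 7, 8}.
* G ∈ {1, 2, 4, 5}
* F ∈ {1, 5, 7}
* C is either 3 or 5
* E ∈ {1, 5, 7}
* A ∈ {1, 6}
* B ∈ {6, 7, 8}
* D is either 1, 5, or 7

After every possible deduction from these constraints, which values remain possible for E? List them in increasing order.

1, 5, 7

D, E, F share exactly the 3 values {1, 5, 7}; by pigeonhole those values go to them, so strike 1, 5, 7 from A, B, C, G.
A has just one choice, so A = 6. Eliminate 6 elsewhere: B.
B must be 8 (only option left).
That leaves C = 3.
No further eliminations apply; E can still be any of 1, 5, 7.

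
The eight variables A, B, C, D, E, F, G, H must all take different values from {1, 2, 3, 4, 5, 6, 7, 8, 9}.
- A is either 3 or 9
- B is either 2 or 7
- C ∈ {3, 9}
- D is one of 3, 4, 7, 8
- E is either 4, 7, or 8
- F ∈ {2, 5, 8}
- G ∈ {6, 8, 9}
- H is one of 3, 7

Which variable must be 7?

H

The 8 variables draw from only 8 values {2, 3, 4, 5, 6, 7, 8, 9}, so each is used; only F can be 5, hence F = 5.
The 7 still-open variables together cover exactly {2, 3, 4, 6, 7, 8, 9} — 7 values for 7 variables — and 2 appears only in B's list, so B = 2.
The 6 still-open variables draw from only 6 values {3, 4, 6, 7, 8, 9}, so each is used; only G can be 6, hence G = 6.
A and C share exactly the 2 values {3, 9}; by pigeonhole those values go to them, so strike 3, 9 from D, H.
So 7 goes to H.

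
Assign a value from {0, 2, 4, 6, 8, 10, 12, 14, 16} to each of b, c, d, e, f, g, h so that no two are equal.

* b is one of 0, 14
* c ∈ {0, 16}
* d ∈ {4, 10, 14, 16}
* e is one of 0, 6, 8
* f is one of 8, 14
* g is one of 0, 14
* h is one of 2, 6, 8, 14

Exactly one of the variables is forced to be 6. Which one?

b and g between them cover only {0, 14} — a naked pair. Remove those values from c, d, e, f, h.
That leaves c = 16. So d can't be 16.
That leaves f = 8. Eliminate 8 elsewhere: e, h.
So 6 goes to e.

e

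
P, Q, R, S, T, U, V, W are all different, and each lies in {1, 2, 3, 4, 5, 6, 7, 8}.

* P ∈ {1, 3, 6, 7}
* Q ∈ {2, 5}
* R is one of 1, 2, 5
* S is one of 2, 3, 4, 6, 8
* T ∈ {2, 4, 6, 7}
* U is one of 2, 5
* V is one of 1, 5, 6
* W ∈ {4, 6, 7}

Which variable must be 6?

The 8 variables draw from only 8 values {1, 2, 3, 4, 5, 6, 7, 8}, so each is used; only S can be 8, hence S = 8.
The 7 still-open variables draw from only 7 values {1, 2, 3, 4, 5, 6, 7}, so each is used; only P can be 3, hence P = 3.
Q and U between them cover only {2, 5} — a naked pair. Remove those values from R, T, V.
R has just one choice, so R = 1. Strike 1 from V.
So 6 goes to V.

V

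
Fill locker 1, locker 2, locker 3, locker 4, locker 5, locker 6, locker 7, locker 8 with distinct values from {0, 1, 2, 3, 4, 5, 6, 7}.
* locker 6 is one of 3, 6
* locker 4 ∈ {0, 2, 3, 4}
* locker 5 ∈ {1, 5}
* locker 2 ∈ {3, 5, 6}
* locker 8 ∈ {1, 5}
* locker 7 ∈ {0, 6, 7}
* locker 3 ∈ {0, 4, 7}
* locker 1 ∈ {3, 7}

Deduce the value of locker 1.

The 8 variables together cover exactly {0, 1, 2, 3, 4, 5, 6, 7} — 8 values for 8 variables — and 2 appears only in locker 4's list, so locker 4 = 2.
The 7 still-open variables together cover exactly {0, 1, 3, 4, 5, 6, 7} — 7 values for 7 variables — and 4 appears only in locker 3's list, so locker 3 = 4.
The 6 still-open variables together cover exactly {0, 1, 3, 5, 6, 7} — 6 values for 6 variables — and 0 appears only in locker 7's list, so locker 7 = 0.
Among the 5 still-open variables, 7 fits only locker 1 (and all 5 values in {1, 3, 5, 6, 7} must be used), so locker 1 = 7.

7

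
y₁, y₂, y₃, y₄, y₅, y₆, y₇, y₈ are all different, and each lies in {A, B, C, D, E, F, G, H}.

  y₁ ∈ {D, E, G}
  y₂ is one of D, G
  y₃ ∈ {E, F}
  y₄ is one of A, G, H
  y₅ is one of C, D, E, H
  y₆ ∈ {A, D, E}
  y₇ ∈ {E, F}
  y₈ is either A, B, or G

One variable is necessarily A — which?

Among the 8 variables, B fits only y₈ (and all 8 values in {A, B, C, D, E, F, G, H} must be used), so y₈ = B.
The 7 still-open variables together cover exactly {A, C, D, E, F, G, H} — 7 values for 7 variables — and C appears only in y₅'s list, so y₅ = C.
Among the 6 still-open variables, H fits only y₄ (and all 6 values in {A, D, E, F, G, H} must be used), so y₄ = H.
Among the 5 still-open variables, A fits only y₆ (and all 5 values in {A, D, E, F, G} must be used), so y₆ = A.

y₆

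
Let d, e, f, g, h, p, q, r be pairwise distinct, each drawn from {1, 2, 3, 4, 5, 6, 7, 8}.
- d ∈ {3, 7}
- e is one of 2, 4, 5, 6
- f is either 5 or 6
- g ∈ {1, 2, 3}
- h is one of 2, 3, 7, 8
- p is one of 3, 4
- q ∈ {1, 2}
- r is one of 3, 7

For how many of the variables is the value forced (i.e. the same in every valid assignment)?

Among the 8 variables, 8 fits only h (and all 8 values in {1, 2, 3, 4, 5, 6, 7, 8} must be used), so h = 8.
The 2 variables d and r are confined to {3, 7}, which locks those values in; drop them from g, p.
p's domain is down to {4}, so p = 4. Strike 4 from e.
g and q between them cover only {1, 2} — a naked pair. Remove those values from e.
Determined: h=8, p=4. The other variables each still have more than one consistent value. That makes 2.

2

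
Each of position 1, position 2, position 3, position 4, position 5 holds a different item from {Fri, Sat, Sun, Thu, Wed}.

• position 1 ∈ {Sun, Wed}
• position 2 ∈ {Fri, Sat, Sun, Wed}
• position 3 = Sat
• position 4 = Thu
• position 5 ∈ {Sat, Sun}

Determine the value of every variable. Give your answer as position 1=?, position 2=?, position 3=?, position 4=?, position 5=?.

position 1=Wed, position 2=Fri, position 3=Sat, position 4=Thu, position 5=Sun

position 3 must be Sat (only option left). Eliminate Sat elsewhere: position 2, position 5.
That leaves position 4 = Thu.
That leaves position 5 = Sun. Strike Sun from position 1, position 2.
position 1's domain is down to {Wed}, so position 1 = Wed. Eliminate Wed elsewhere: position 2.
position 2's domain is down to {Fri}, so position 2 = Fri.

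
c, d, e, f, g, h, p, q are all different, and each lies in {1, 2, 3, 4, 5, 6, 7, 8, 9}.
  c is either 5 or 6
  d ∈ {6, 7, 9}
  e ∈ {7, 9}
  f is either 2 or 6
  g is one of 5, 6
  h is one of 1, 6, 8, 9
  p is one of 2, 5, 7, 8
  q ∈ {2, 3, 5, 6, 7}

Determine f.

Among the 8 variables, 1 fits only h (and all 8 values in {1, 2, 3, 5, 6, 7, 8, 9} must be used), so h = 1.
The 7 still-open variables draw from only 7 values {2, 3, 5, 6, 7, 8, 9}, so each is used; only q can be 3, hence q = 3.
The 6 still-open variables draw from only 6 values {2, 5, 6, 7, 8, 9}, so each is used; only p can be 8, hence p = 8.
Among the 5 still-open variables, 2 fits only f (and all 5 values in {2, 5, 6, 7, 9} must be used), so f = 2.

2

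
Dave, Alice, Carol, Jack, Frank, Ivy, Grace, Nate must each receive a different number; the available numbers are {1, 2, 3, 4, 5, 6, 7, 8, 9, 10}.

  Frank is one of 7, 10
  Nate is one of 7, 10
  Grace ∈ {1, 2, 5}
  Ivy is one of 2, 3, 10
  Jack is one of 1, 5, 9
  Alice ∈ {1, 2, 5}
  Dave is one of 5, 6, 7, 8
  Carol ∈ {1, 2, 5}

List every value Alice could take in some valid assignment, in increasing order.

Frank and Nate between them cover only {7, 10} — a naked pair. Remove those values from Dave, Ivy.
Alice, Carol, Grace share exactly the 3 values {1, 2, 5}; by pigeonhole those values go to them, so strike 1, 2, 5 from Dave, Jack, Ivy.
Jack's domain is down to {9}, so Jack = 9.
Ivy must be 3 (only option left).
No further eliminations apply; Alice can still be any of 1, 2, 5.

1, 2, 5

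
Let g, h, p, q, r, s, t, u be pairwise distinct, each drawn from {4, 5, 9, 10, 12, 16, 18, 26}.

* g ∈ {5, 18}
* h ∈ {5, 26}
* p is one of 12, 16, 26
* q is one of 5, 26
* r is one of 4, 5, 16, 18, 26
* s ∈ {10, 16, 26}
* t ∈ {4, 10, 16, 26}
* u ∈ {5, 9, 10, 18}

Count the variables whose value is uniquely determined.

3

The 8 variables draw from only 8 values {4, 5, 9, 10, 12, 16, 18, 26}, so each is used; only u can be 9, hence u = 9.
Among the 7 still-open variables, 12 fits only p (and all 7 values in {4, 5, 10, 12, 16, 18, 26} must be used), so p = 12.
h and q share exactly the 2 values {5, 26}; by pigeonhole those values go to them, so strike 5, 26 from g, r, s, t.
That leaves g = 18. Strike 18 from r.
Determined: g=18, p=12, u=9. The other variables each still have more than one consistent value. That makes 3.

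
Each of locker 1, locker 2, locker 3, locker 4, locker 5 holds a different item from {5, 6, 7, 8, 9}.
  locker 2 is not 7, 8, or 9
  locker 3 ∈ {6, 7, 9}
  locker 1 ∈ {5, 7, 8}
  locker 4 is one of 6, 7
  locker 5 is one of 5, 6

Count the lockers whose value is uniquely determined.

3

The 5 variables together cover exactly {5, 6, 7, 8, 9} — 5 values for 5 variables — and 8 appears only in locker 1's list, so locker 1 = 8.
The 4 still-open variables together cover exactly {5, 6, 7, 9} — 4 values for 4 variables — and 9 appears only in locker 3's list, so locker 3 = 9.
The 3 still-open variables draw from only 3 values {5, 6, 7}, so each is used; only locker 4 can be 7, hence locker 4 = 7.
Determined: locker 1=8, locker 3=9, locker 4=7. The other lockers each still have more than one consistent value. That makes 3.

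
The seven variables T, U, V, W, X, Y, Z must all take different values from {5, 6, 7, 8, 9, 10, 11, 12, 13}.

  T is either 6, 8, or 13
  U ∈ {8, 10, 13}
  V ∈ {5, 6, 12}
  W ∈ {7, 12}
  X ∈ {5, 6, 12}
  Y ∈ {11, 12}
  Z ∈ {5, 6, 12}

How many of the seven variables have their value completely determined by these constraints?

The 3 variables V, X, Z are confined to {5, 6, 12}, which locks those values in; drop them from T, W, Y.
That leaves W = 7.
Y has just one choice, so Y = 11.
Determined: W=7, Y=11. The other variables each still have more than one consistent value. That makes 2.

2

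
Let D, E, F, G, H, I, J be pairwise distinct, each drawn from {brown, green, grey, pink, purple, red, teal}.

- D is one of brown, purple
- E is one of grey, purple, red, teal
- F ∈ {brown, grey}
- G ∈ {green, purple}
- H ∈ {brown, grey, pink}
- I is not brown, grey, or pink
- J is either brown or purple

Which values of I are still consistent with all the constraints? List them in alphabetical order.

red, teal

Among the 7 variables, pink fits only H (and all 7 values in {brown, green, grey, pink, purple, red, teal} must be used), so H = pink.
D and J between them cover only {brown, purple} — a naked pair. Remove those values from E, F, G, I.
F's domain is down to {grey}, so F = grey. So E can't be grey.
G must be green (only option left). Strike green from I.
No further eliminations apply; I can still be any of red, teal.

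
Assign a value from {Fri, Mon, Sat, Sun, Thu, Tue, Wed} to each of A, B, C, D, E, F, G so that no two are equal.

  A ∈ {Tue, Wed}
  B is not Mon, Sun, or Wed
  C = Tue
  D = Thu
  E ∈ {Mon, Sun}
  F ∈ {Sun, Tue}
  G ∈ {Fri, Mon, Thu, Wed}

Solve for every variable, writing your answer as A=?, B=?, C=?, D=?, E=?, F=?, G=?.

A=Wed, B=Sat, C=Tue, D=Thu, E=Mon, F=Sun, G=Fri

C's domain is down to {Tue}, so C = Tue. Strike Tue from A, B, F.
D must be Thu (only option left). Strike Thu from B, G.
F has just one choice, so F = Sun. Strike Sun from E.
A has just one choice, so A = Wed. Remove Wed from G.
E has just one choice, so E = Mon. Remove Mon from G.
G must be Fri (only option left). Remove Fri from B.
B has just one choice, so B = Sat.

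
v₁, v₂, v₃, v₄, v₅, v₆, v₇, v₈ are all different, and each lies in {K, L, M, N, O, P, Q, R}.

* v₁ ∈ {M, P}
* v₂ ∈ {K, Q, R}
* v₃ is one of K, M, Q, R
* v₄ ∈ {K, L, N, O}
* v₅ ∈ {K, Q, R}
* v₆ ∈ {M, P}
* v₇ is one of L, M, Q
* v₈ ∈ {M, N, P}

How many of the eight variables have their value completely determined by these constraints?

Among the 8 variables, O fits only v₄ (and all 8 values in {K, L, M, N, O, P, Q, R} must be used), so v₄ = O.
The 7 still-open variables draw from only 7 values {K, L, M, N, P, Q, R}, so each is used; only v₇ can be L, hence v₇ = L.
Among the 6 still-open variables, N fits only v₈ (and all 6 values in {K, M, N, P, Q, R} must be used), so v₈ = N.
The 2 variables v₁ and v₆ are confined to {M, P}, which locks those values in; drop them from v₃.
Determined: v₄=O, v₇=L, v₈=N. The other variables each still have more than one consistent value. That makes 3.

3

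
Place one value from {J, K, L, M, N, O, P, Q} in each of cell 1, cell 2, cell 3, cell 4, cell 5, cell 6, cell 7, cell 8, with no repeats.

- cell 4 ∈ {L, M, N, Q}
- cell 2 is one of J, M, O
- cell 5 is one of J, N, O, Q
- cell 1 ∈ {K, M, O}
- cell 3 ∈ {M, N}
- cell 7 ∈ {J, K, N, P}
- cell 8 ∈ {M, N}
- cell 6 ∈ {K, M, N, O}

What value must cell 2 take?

J

The 8 variables together cover exactly {J, K, L, M, N, O, P, Q} — 8 values for 8 variables — and L appears only in cell 4's list, so cell 4 = L.
Among the 7 still-open variables, P fits only cell 7 (and all 7 values in {J, K, M, N, O, P, Q} must be used), so cell 7 = P.
The 6 still-open variables together cover exactly {J, K, M, N, O, Q} — 6 values for 6 variables — and Q appears only in cell 5's list, so cell 5 = Q.
The 5 still-open variables together cover exactly {J, K, M, N, O} — 5 values for 5 variables — and J appears only in cell 2's list, so cell 2 = J.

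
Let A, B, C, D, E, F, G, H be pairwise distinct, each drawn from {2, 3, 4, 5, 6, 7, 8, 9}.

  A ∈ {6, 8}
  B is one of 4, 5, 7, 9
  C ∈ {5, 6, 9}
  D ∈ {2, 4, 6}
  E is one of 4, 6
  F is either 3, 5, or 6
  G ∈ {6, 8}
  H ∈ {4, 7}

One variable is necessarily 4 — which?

The 8 variables draw from only 8 values {2, 3, 4, 5, 6, 7, 8, 9}, so each is used; only D can be 2, hence D = 2.
Among the 7 still-open variables, 3 fits only F (and all 7 values in {3, 4, 5, 6, 7, 8, 9} must be used), so F = 3.
The 2 variables A and G are confined to {6, 8}, which locks those values in; drop them from C, E.
So 4 goes to E.

E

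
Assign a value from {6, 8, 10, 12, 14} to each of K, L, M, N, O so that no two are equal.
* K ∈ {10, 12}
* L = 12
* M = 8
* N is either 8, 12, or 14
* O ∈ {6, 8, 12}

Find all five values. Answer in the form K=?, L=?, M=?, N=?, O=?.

K=10, L=12, M=8, N=14, O=6

L must be 12 (only option left). Strike 12 from K, N, O.
M has just one choice, so M = 8. Strike 8 from N, O.
N's domain is down to {14}, so N = 14.
O's domain is down to {6}, so O = 6.
K's domain is down to {10}, so K = 10.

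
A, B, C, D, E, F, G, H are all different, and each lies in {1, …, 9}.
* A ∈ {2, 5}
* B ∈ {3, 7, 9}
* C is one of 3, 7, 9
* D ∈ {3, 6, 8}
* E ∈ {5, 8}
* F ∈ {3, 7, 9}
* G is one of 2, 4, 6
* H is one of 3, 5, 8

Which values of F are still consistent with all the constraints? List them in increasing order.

3, 7, 9

Among the 8 variables, 4 fits only G (and all 8 values in {2, 3, 4, 5, 6, 7, 8, 9} must be used), so G = 4.
Among the 7 still-open variables, 2 fits only A (and all 7 values in {2, 3, 5, 6, 7, 8, 9} must be used), so A = 2.
The 6 still-open variables together cover exactly {3, 5, 6, 7, 8, 9} — 6 values for 6 variables — and 6 appears only in D's list, so D = 6.
B, C, F between them cover only {3, 7, 9} — a naked triple. Remove those values from H.
No further eliminations apply; F can still be any of 3, 7, 9.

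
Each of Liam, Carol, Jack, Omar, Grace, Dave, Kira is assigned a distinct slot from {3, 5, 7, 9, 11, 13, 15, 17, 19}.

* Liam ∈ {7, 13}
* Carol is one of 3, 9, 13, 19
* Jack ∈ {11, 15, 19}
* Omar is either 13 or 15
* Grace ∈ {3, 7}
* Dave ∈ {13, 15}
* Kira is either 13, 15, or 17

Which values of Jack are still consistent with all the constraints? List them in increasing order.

The 2 variables Omar and Dave are confined to {13, 15}, which locks those values in; drop them from Liam, Carol, Jack, Kira.
Liam's domain is down to {7}, so Liam = 7. So Grace can't be 7.
Grace has just one choice, so Grace = 3. Strike 3 from Carol.
Kira's domain is down to {17}, so Kira = 17.
No further eliminations apply; Jack can still be any of 11, 19.

11, 19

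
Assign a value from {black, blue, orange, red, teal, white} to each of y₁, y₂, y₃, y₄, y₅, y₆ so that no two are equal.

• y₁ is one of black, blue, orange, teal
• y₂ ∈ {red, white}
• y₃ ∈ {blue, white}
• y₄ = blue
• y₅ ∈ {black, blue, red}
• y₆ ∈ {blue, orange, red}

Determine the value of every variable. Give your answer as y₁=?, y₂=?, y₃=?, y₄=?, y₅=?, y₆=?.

y₁=teal, y₂=red, y₃=white, y₄=blue, y₅=black, y₆=orange

y₄'s domain is down to {blue}, so y₄ = blue. So y₁, y₃, y₅, y₆ can't be blue.
y₃ has just one choice, so y₃ = white. Eliminate white elsewhere: y₂.
y₂ must be red (only option left). So y₅, y₆ can't be red.
y₅ has just one choice, so y₅ = black. Remove black from y₁.
y₆ has just one choice, so y₆ = orange. Strike orange from y₁.
y₁'s domain is down to {teal}, so y₁ = teal.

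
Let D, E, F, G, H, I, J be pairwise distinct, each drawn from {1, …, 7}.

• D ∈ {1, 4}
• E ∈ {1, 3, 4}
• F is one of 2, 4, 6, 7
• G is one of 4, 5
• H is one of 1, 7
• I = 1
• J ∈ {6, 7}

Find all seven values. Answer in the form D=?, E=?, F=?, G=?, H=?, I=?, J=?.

D=4, E=3, F=2, G=5, H=7, I=1, J=6

I has just one choice, so I = 1. Remove 1 from D, E, H.
D's domain is down to {4}, so D = 4. Remove 4 from E, F, G.
That leaves E = 3.
G's domain is down to {5}, so G = 5.
That leaves H = 7. Eliminate 7 elsewhere: F, J.
J has just one choice, so J = 6. So F can't be 6.
That leaves F = 2.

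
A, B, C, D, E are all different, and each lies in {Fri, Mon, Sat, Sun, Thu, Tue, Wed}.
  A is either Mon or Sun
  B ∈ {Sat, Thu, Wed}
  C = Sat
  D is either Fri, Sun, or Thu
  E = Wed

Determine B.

C has just one choice, so C = Sat. So B can't be Sat.
That leaves E = Wed. Eliminate Wed elsewhere: B.
So B = Thu.

Thu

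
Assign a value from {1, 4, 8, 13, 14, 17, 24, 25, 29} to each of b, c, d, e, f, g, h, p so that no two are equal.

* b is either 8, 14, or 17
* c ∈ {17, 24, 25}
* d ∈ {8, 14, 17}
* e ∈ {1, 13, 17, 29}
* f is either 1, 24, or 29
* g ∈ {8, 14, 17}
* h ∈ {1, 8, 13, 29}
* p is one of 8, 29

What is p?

Among the 8 variables, 25 fits only c (and all 8 values in {1, 8, 13, 14, 17, 24, 25, 29} must be used), so c = 25.
The 7 still-open variables draw from only 7 values {1, 8, 13, 14, 17, 24, 29}, so each is used; only f can be 24, hence f = 24.
b, d, g share exactly the 3 values {8, 14, 17}; by pigeonhole those values go to them, so strike 8, 14, 17 from e, h, p.
So p = 29.

29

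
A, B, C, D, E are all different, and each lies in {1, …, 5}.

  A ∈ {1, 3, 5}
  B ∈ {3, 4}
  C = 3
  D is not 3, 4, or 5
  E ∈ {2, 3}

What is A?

C's domain is down to {3}, so C = 3. So A, B, E can't be 3.
E must be 2 (only option left). Eliminate 2 elsewhere: D.
B's domain is down to {4}, so B = 4.
D has just one choice, so D = 1. So A can't be 1.
So A = 5.

5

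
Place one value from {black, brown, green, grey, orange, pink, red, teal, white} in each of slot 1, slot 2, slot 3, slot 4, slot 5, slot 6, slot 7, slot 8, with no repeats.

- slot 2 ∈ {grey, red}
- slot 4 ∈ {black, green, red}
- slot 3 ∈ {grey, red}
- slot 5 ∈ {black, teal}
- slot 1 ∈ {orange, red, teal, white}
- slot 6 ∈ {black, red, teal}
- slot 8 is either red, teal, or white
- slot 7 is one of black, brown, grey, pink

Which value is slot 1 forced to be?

slot 2 and slot 3 share exactly the 2 values {grey, red}; by pigeonhole those values go to them, so strike grey, red from slot 1, slot 4, slot 6, slot 7, slot 8.
slot 5 and slot 6 share exactly the 2 values {black, teal}; by pigeonhole those values go to them, so strike black, teal from slot 1, slot 4, slot 7, slot 8.
slot 4 has just one choice, so slot 4 = green.
slot 8 must be white (only option left). Eliminate white elsewhere: slot 1.
So slot 1 = orange.

orange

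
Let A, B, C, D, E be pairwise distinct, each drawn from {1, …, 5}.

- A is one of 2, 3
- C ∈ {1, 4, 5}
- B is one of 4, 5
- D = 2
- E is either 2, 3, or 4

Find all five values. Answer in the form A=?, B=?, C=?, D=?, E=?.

D has just one choice, so D = 2. Strike 2 from A, E.
A has just one choice, so A = 3. Strike 3 from E.
That leaves E = 4. Remove 4 from B, C.
B's domain is down to {5}, so B = 5. Remove 5 from C.
That leaves C = 1.

A=3, B=5, C=1, D=2, E=4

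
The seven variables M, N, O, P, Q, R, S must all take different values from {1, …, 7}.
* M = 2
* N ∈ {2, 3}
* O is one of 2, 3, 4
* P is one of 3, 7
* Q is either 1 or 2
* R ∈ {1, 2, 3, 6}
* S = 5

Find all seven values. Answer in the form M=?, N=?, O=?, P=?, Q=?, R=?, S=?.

M has just one choice, so M = 2. Eliminate 2 elsewhere: N, O, Q, R.
N must be 3 (only option left). So O, P, R can't be 3.
That leaves O = 4.
P must be 7 (only option left).
Q has just one choice, so Q = 1. Strike 1 from R.
R must be 6 (only option left).
S's domain is down to {5}, so S = 5.

M=2, N=3, O=4, P=7, Q=1, R=6, S=5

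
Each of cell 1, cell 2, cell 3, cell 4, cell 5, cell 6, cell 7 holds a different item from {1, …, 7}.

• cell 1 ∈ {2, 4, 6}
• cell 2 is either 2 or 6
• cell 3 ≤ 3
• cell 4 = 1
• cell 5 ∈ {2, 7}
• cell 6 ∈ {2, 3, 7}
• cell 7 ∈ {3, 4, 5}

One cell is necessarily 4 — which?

cell 1

cell 4 must be 1 (only option left). Remove 1 from cell 3.
The 6 still-open variables draw from only 6 values {2, 3, 4, 5, 6, 7}, so each is used; only cell 7 can be 5, hence cell 7 = 5.
The 5 still-open variables draw from only 5 values {2, 3, 4, 6, 7}, so each is used; only cell 1 can be 4, hence cell 1 = 4.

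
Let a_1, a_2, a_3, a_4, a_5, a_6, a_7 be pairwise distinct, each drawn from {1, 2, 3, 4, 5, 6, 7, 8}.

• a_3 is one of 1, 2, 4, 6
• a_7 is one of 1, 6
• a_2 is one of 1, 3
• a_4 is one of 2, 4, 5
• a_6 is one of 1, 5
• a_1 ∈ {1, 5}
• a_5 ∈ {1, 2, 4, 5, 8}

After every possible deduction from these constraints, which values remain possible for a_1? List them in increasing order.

The 7 variables together cover exactly {1, 2, 3, 4, 5, 6, 8} — 7 values for 7 variables — and 3 appears only in a_2's list, so a_2 = 3.
The 6 still-open variables draw from only 6 values {1, 2, 4, 5, 6, 8}, so each is used; only a_5 can be 8, hence a_5 = 8.
The 2 variables a_1 and a_6 are confined to {1, 5}, which locks those values in; drop them from a_3, a_4, a_7.
a_7's domain is down to {6}, so a_7 = 6. Strike 6 from a_3.
No further eliminations apply; a_1 can still be any of 1, 5.

1, 5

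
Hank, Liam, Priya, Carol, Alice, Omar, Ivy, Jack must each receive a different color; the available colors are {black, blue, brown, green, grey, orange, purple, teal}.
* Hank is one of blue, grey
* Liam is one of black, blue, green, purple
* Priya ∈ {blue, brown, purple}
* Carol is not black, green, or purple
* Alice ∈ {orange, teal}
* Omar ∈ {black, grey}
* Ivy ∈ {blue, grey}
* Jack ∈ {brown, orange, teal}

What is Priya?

purple

The 8 variables together cover exactly {black, blue, brown, green, grey, orange, purple, teal} — 8 values for 8 variables — and green appears only in Liam's list, so Liam = green.
Among the 7 still-open variables, black fits only Omar (and all 7 values in {black, blue, brown, grey, orange, purple, teal} must be used), so Omar = black.
The 6 still-open variables together cover exactly {blue, brown, grey, orange, purple, teal} — 6 values for 6 variables — and purple appears only in Priya's list, so Priya = purple.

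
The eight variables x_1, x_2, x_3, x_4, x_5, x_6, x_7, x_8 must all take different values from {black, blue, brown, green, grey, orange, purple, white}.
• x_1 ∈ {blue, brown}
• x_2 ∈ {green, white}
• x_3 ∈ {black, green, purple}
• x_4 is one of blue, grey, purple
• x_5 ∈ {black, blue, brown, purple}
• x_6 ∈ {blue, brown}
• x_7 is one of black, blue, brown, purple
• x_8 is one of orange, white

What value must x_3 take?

The 8 variables together cover exactly {black, blue, brown, green, grey, orange, purple, white} — 8 values for 8 variables — and grey appears only in x_4's list, so x_4 = grey.
Among the 7 still-open variables, orange fits only x_8 (and all 7 values in {black, blue, brown, green, orange, purple, white} must be used), so x_8 = orange.
The 6 still-open variables draw from only 6 values {black, blue, brown, green, purple, white}, so each is used; only x_2 can be white, hence x_2 = white.
The 5 still-open variables draw from only 5 values {black, blue, brown, green, purple}, so each is used; only x_3 can be green, hence x_3 = green.

green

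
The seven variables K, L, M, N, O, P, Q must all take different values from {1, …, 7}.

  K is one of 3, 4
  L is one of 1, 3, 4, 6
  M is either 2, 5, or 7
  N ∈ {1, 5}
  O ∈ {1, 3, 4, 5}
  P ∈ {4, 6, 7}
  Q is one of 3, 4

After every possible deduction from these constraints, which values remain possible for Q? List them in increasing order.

The 7 variables together cover exactly {1, 2, 3, 4, 5, 6, 7} — 7 values for 7 variables — and 2 appears only in M's list, so M = 2.
The 6 still-open variables draw from only 6 values {1, 3, 4, 5, 6, 7}, so each is used; only P can be 7, hence P = 7.
The 5 still-open variables draw from only 5 values {1, 3, 4, 5, 6}, so each is used; only L can be 6, hence L = 6.
The 2 variables K and Q are confined to {3, 4}, which locks those values in; drop them from O.
No further eliminations apply; Q can still be any of 3, 4.

3, 4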